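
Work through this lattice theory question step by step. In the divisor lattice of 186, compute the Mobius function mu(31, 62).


In a divisor lattice, mu(a,b) = mu(b/a) where mu is the classical Mobius function.
b/a = 62/31 = 2
Prime factorization of 2: primes [2]
2 is squarefree with 1 prime factor(s), so mu(2) = (-1)^1 = -1


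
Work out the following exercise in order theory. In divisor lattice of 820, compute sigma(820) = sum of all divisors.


sigma(n) = sum of divisors.
Divisors of 820: [1, 2, 4, 5, 10, 20, 41, 82, 164, 205, 410, 820]
Sum = 1764


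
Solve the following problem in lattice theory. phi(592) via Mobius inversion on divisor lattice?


phi(n) = n * prod_{p|n} (1 - 1/p).
Prime divisors of 592: [2, 37]
phi(592) = 592 * (1 - 1/2) * (1 - 1/37)
phi(592) = 288


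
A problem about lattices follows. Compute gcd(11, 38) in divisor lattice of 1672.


In a divisor lattice, meet = gcd (greatest common divisor).
By Euclidean algorithm or factoring: gcd(11,38) = 1


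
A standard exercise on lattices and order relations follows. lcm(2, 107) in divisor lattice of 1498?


Join=lcm.
gcd(2,107)=1
lcm=214


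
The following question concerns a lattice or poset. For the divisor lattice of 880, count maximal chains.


A maximal chain goes from the minimum element to a maximal element via cover relations.
Counting all min-to-max paths in the cover graph.
Total maximal chains: 30


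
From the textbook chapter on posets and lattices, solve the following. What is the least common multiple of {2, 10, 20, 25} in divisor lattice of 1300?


In a divisor lattice, join = lcm (least common multiple).
Compute lcm iteratively: start with first element, then lcm(current, next).
Elements: [2, 10, 20, 25]
lcm(2,10) = 10
lcm(10,20) = 20
lcm(20,25) = 100
Final lcm = 100


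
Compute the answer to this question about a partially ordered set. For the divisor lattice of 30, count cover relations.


A cover relation a -< b holds when a < b with no c strictly between.
Cover relations:
  1 -< 2
  1 -< 3
  1 -< 5
  2 -< 6
  2 -< 10
  3 -< 6
  3 -< 15
  5 -< 10
  ...4 more
Total: 12


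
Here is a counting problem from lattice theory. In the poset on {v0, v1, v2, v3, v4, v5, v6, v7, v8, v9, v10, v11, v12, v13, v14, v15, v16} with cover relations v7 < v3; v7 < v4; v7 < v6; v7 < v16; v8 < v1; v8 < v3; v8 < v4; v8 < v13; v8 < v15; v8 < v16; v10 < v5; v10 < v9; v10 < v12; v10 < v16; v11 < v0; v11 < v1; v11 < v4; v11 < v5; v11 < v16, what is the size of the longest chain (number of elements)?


A chain is a totally ordered subset; we count the number of elements in a maximum chain.
Compute, for each element x, the size of the longest chain ending at x:
  v2: 1
  v7: 1
  v8: 1
  v10: 1
  v11: 1
  v14: 1
  ...
A maximum chain: v11 < v0
Number of elements in the longest chain: 2


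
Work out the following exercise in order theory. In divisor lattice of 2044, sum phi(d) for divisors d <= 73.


Divisors of 2044 up to 73: [1, 2, 4, 7, 14, 28, 73]
phi values: [1, 1, 2, 6, 6, 12, 72]
Sum = 100


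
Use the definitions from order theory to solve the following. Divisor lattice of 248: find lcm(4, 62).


In a divisor lattice, join = lcm (least common multiple).
gcd(4,62) = 2
lcm(4,62) = 4*62/gcd = 248/2 = 124


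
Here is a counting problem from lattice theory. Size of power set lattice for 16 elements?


Power set = 2^n.
2^16 = 65536


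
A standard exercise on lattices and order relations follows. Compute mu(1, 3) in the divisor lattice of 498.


In a divisor lattice, mu(a,b) = mu(b/a) where mu is the classical Mobius function.
b/a = 3/1 = 3
Prime factorization of 3: primes [3]
3 is squarefree with 1 prime factor(s), so mu(3) = (-1)^1 = -1


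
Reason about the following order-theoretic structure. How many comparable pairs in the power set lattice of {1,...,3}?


A comparable pair {a,b} has a < b or b < a in the order.
Count unordered pairs where one element is strictly below the other.
Examples: {{},{1}}, {{},{2}}, {{},{3}}, {{},{1,2}}, ...
Total comparable pairs: 19


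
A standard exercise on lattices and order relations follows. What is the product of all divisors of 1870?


Divisors of 1870: [1, 2, 5, 10, 11, 17, 22, 34, 55, 85, 110, 170, 187, 374, 935, 1870]
Product = n^(d(n)/2) = 1870^(16/2)
Product = 149531555918018352100000000


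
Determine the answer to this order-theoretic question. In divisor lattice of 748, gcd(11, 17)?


Meet=gcd.
gcd(11,17)=1


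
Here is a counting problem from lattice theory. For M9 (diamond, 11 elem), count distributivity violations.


Distributive law: a ^ (b v c) = (a ^ b) v (a ^ c).
Check all 11^3 = 1331 ordered triples (a,b,c).
  e.g. a=a1, b=a2, c=a3: lhs=a1 != rhs=0
  e.g. a=a1, b=a2, c=a4: lhs=a1 != rhs=0
Total violating triples: 504


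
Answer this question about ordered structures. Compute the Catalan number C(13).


C(n) = C(2n, n) / (n+1).
C(26, 13) = 10400600
C(13) = 10400600 / 14 = 742900


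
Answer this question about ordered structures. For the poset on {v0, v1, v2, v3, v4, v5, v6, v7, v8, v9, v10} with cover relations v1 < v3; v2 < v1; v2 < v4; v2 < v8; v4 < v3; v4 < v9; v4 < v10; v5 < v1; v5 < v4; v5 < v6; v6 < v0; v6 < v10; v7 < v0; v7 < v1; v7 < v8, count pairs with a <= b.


The order relation is {(a,b) : a <= b}, reflexive so it includes (a,a).
Examples: (v0,v0), (v1,v1), (v1,v3), (v10,v10), (v2,v1), ...
Total ordered pairs: 34


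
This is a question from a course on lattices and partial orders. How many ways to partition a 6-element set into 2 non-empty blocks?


S(n,k) = k*S(n-1,k) + S(n-1,k-1).
S(5,2) = 15, S(5,1) = 1
S(6,2) = 2*15 + 1 = 30 + 1
S(6,2) = 31


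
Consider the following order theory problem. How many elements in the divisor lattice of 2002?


Divisors of 2002: [1, 2, 7, 11, 13, 14, 22, 26, 77, 91, 143, 154, 182, 286, 1001, 2002]
Count: 16


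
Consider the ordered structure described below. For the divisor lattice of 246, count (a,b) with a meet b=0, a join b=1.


Complement pair (a,b): a meet b = bottom, a join b = top.
Here: gcd(a,b)=1 and lcm(a,b)=246, i.e. a*b=246 with a,b coprime.
Pairs found: (1,246), (2,123), (3,82), (6,41), ... (4 more)
Total ordered pairs: 8


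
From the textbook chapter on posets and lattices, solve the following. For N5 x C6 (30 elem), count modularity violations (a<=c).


Modular law: if a <= c then a v (b ^ c) = (a v b) ^ c.
Check all triples (a,b,c) with a <= c among 30 elements.
  e.g. a=(a,0), b=(c,0), c=(b,0): lhs=(a,0) != rhs=(b,0)
  e.g. a=(a,0), b=(c,1), c=(b,0): lhs=(a,0) != rhs=(b,0)
Total violating triples: 126


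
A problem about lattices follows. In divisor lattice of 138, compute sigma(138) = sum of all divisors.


sigma(n) = sum of divisors.
Divisors of 138: [1, 2, 3, 6, 23, 46, 69, 138]
Sum = 288


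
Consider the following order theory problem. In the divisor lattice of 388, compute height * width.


Height = length of longest chain minus 1; width = size of largest antichain.
A maximum chain: 1 | 97 | 194 | 388  (height 3).
A maximum antichain: {2, 97}  (width 2).
Product = 3 * 2 = 6


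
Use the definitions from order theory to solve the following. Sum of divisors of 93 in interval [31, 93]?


Interval [31,93] in divisors of 93: [31, 93]
Sum = 124


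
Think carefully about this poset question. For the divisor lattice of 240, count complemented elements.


An element a is complemented if some b has a meet b = bottom, a join b = top.
a is complemented iff gcd(a, n/a)=1, i.e. a is a unitary divisor of 240.
Complemented elements: 1, 3, 5, 15, 16, 48, ... (2 more)
Count: 8


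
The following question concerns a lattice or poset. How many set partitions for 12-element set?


B(n) = number of set partitions of an n-element set.
B(n) satisfies the recurrence: B(n+1) = sum_k C(n,k)*B(k).
B(12) = 4213597


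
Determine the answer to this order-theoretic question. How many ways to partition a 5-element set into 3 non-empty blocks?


S(n,k) = k*S(n-1,k) + S(n-1,k-1).
S(4,3) = 6, S(4,2) = 7
S(5,3) = 3*6 + 7 = 18 + 7
S(5,3) = 25


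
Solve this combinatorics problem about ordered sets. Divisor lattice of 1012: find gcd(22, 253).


In a divisor lattice, meet = gcd (greatest common divisor).
By Euclidean algorithm or factoring: gcd(22,253) = 11


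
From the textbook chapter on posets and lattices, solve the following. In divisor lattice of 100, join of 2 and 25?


In a divisor lattice, join = lcm (least common multiple).
gcd(2,25) = 1
lcm(2,25) = 2*25/gcd = 50/1 = 50


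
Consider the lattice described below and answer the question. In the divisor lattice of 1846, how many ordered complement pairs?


Complement pair (a,b): a meet b = bottom, a join b = top.
Here: gcd(a,b)=1 and lcm(a,b)=1846, i.e. a*b=1846 with a,b coprime.
Pairs found: (1,1846), (2,923), (13,142), (26,71), ... (4 more)
Total ordered pairs: 8


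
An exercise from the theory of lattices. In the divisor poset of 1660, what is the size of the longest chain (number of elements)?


A chain is a totally ordered subset; we count the number of elements in a maximum chain.
Compute, for each element x, the size of the longest chain ending at x:
  1: 1
  2: 2
  5: 2
  83: 2
  4: 3
  10: 3
  ...
A maximum chain: 1 < 2 < 4 < 20 < 1660
Number of elements in the longest chain: 5


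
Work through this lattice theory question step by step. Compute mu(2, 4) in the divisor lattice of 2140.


In a divisor lattice, mu(a,b) = mu(b/a) where mu is the classical Mobius function.
b/a = 4/2 = 2
Prime factorization of 2: primes [2]
2 is squarefree with 1 prime factor(s), so mu(2) = (-1)^1 = -1


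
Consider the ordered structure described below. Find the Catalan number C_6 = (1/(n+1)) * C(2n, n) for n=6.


C(n) = C(2n, n) / (n+1).
C(12, 6) = 924
C(6) = 924 / 7 = 132


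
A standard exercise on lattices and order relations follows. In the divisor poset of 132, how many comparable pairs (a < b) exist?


A comparable pair {a,b} has a < b or b < a in the order.
Count unordered pairs where one element is strictly below the other.
Examples: {1,2}, {1,3}, {1,4}, {1,6}, ...
Total comparable pairs: 42


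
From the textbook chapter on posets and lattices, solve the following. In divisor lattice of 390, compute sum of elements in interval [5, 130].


Interval [5,130] in divisors of 390: [5, 10, 65, 130]
Sum = 210


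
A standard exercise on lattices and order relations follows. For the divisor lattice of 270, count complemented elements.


An element a is complemented if some b has a meet b = bottom, a join b = top.
a is complemented iff gcd(a, n/a)=1, i.e. a is a unitary divisor of 270.
Complemented elements: 1, 2, 5, 10, 27, 54, ... (2 more)
Count: 8


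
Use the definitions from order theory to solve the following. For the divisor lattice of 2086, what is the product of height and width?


Height = length of longest chain minus 1; width = size of largest antichain.
A maximum chain: 1 | 149 | 1043 | 2086  (height 3).
A maximum antichain: {2, 7, 149}  (width 3).
Product = 3 * 3 = 9


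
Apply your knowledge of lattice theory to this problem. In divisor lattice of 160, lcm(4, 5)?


Join=lcm.
gcd(4,5)=1
lcm=20


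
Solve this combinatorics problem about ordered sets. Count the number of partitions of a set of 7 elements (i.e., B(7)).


B(n) = number of set partitions of an n-element set.
B(n) satisfies the recurrence: B(n+1) = sum_k C(n,k)*B(k).
B(7) = 877


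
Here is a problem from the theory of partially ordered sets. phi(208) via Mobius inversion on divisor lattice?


phi(n) = n * prod_{p|n} (1 - 1/p).
Prime divisors of 208: [2, 13]
phi(208) = 208 * (1 - 1/2) * (1 - 1/13)
phi(208) = 96


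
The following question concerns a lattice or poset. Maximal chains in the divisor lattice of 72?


A maximal chain goes from the minimum element to a maximal element via cover relations.
Counting all min-to-max paths in the cover graph.
Total maximal chains: 10


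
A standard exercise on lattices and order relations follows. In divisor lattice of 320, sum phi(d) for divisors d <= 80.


Divisors of 320 up to 80: [1, 2, 4, 5, 8, 10, 16, 20, 32, 40, 64, 80]
phi values: [1, 1, 2, 4, 4, 4, 8, 8, 16, 16, 32, 32]
Sum = 128


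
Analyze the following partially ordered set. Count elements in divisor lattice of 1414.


Divisors of 1414: [1, 2, 7, 14, 101, 202, 707, 1414]
Count: 8


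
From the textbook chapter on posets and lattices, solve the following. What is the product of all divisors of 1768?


Divisors of 1768: [1, 2, 4, 8, 13, 17, 26, 34, 52, 68, 104, 136, 221, 442, 884, 1768]
Product = n^(d(n)/2) = 1768^(16/2)
Product = 95468057368868913808408576


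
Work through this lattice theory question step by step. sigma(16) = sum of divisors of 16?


sigma(n) = sum of divisors.
Divisors of 16: [1, 2, 4, 8, 16]
Sum = 31


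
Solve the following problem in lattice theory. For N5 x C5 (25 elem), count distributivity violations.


Distributive law: a ^ (b v c) = (a ^ b) v (a ^ c).
Check all 25^3 = 15625 ordered triples (a,b,c).
  e.g. a=(b,0), b=(a,0), c=(c,0): lhs=(b,0) != rhs=(a,0)
  e.g. a=(b,0), b=(a,0), c=(c,1): lhs=(b,0) != rhs=(a,0)
Total violating triples: 250


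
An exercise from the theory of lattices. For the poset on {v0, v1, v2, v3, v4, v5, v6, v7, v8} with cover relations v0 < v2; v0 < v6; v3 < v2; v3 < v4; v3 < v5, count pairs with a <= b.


The order relation is {(a,b) : a <= b}, reflexive so it includes (a,a).
Examples: (v0,v0), (v0,v2), (v0,v6), (v1,v1), (v2,v2), ...
Total ordered pairs: 14


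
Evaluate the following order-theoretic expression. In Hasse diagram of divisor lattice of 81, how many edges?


A cover relation a -< b holds when a < b with no c strictly between.
Cover relations:
  1 -< 3
  3 -< 9
  9 -< 27
  27 -< 81
Total: 4


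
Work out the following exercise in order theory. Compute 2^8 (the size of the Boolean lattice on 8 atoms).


Power set = 2^n.
2^8 = 256


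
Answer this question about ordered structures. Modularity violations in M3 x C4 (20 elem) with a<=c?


Modular law: if a <= c then a v (b ^ c) = (a v b) ^ c.
Check all triples (a,b,c) with a <= c among 20 elements.
This lattice is modular (diamonds M_m and their chain-products are modular).
Total violating triples: 0


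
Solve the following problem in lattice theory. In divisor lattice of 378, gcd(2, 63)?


Meet=gcd.
gcd(2,63)=1


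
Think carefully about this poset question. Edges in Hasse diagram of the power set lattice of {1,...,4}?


A cover relation a -< b holds when a < b with no c strictly between.
Cover relations:
  {} -< {1}
  {} -< {2}
  {} -< {3}
  {} -< {4}
  {1} -< {1,2}
  {1} -< {1,3}
  {1} -< {1,4}
  {2} -< {1,2}
  ...24 more
Total: 32


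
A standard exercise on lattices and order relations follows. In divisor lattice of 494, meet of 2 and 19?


In a divisor lattice, meet = gcd (greatest common divisor).
By Euclidean algorithm or factoring: gcd(2,19) = 1


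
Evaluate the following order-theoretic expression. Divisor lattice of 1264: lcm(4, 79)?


Join=lcm.
gcd(4,79)=1
lcm=316


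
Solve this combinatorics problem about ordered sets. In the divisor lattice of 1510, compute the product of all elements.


Divisors of 1510: [1, 2, 5, 10, 151, 302, 755, 1510]
Product = n^(d(n)/2) = 1510^(8/2)
Product = 5198856010000


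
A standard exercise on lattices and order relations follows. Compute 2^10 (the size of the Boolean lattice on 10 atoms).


Power set = 2^n.
2^10 = 1024


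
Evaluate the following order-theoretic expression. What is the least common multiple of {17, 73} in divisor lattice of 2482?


In a divisor lattice, join = lcm (least common multiple).
Compute lcm iteratively: start with first element, then lcm(current, next).
Elements: [17, 73]
lcm(17,73) = 1241
Final lcm = 1241


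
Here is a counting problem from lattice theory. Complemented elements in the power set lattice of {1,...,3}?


An element a is complemented if some b has a meet b = bottom, a join b = top.
every subset A has complement S\A, so all elements are complemented.
Complemented elements: {}, {1}, {2}, {3}, {1,2}, {1,3}, ... (2 more)
Count: 8


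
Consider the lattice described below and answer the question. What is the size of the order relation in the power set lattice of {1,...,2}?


The order relation is {(a,b) : a <= b}, reflexive so it includes (a,a).
Examples: ({},{}), ({},{1,2}), ({},{1}), ({},{2}), ({1,2},{1,2}), ...
Total ordered pairs: 9


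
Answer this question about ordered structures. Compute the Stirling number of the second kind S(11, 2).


S(n,k) = k*S(n-1,k) + S(n-1,k-1).
S(10,2) = 511, S(10,1) = 1
S(11,2) = 2*511 + 1 = 1022 + 1
S(11,2) = 1023


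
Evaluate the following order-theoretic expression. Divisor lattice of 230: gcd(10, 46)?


Meet=gcd.
gcd(10,46)=2


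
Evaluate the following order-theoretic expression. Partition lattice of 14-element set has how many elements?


B(n) = number of set partitions of an n-element set.
B(n) satisfies the recurrence: B(n+1) = sum_k C(n,k)*B(k).
B(14) = 190899322


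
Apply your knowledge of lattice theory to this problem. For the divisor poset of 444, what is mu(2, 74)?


In a divisor lattice, mu(a,b) = mu(b/a) where mu is the classical Mobius function.
b/a = 74/2 = 37
Prime factorization of 37: primes [37]
37 is squarefree with 1 prime factor(s), so mu(37) = (-1)^1 = -1


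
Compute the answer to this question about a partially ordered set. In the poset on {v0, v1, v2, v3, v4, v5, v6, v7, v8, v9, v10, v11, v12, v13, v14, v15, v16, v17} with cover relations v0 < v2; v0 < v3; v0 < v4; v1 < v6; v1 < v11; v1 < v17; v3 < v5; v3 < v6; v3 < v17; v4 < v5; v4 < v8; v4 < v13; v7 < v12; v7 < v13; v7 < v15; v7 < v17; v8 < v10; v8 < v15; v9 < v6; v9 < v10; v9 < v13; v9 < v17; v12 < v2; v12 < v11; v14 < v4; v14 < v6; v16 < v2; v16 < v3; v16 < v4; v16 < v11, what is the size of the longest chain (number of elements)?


A chain is a totally ordered subset; we count the number of elements in a maximum chain.
Compute, for each element x, the size of the longest chain ending at x:
  v0: 1
  v1: 1
  v7: 1
  v9: 1
  v14: 1
  v16: 1
  ...
A maximum chain: v0 < v4 < v8 < v10
Number of elements in the longest chain: 4


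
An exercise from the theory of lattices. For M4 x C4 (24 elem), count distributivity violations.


Distributive law: a ^ (b v c) = (a ^ b) v (a ^ c).
Check all 24^3 = 13824 ordered triples (a,b,c).
  e.g. a=(a1,0), b=(a2,0), c=(a3,0): lhs=(a1,0) != rhs=(0,0)
  e.g. a=(a1,0), b=(a2,0), c=(a3,1): lhs=(a1,0) != rhs=(0,0)
Total violating triples: 1536


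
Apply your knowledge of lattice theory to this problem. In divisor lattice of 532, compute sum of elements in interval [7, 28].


Interval [7,28] in divisors of 532: [7, 14, 28]
Sum = 49


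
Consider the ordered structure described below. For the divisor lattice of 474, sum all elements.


sigma(n) = sum of divisors.
Divisors of 474: [1, 2, 3, 6, 79, 158, 237, 474]
Sum = 960


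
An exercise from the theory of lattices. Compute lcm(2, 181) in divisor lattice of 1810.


In a divisor lattice, join = lcm (least common multiple).
gcd(2,181) = 1
lcm(2,181) = 2*181/gcd = 362/1 = 362


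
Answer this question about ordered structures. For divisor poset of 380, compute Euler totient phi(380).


phi(n) = n * prod_{p|n} (1 - 1/p).
Prime divisors of 380: [2, 5, 19]
phi(380) = 380 * (1 - 1/2) * (1 - 1/5) * (1 - 1/19)
phi(380) = 144


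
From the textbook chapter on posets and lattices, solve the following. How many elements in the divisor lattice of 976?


Divisors of 976: [1, 2, 4, 8, 16, 61, 122, 244, 488, 976]
Count: 10


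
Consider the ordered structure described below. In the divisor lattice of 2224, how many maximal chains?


A maximal chain goes from the minimum element to a maximal element via cover relations.
Counting all min-to-max paths in the cover graph.
Total maximal chains: 5


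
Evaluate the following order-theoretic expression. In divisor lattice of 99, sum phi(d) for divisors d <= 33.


Divisors of 99 up to 33: [1, 3, 9, 11, 33]
phi values: [1, 2, 6, 10, 20]
Sum = 39


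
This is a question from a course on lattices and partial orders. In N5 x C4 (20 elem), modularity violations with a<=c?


Modular law: if a <= c then a v (b ^ c) = (a v b) ^ c.
Check all triples (a,b,c) with a <= c among 20 elements.
  e.g. a=(a,0), b=(c,0), c=(b,0): lhs=(a,0) != rhs=(b,0)
  e.g. a=(a,0), b=(c,1), c=(b,0): lhs=(a,0) != rhs=(b,0)
Total violating triples: 40


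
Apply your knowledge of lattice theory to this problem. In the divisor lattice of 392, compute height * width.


Height = length of longest chain minus 1; width = size of largest antichain.
A maximum chain: 1 | 7 | 49 | 98 | 196 | 392  (height 5).
A maximum antichain: {4, 14, 49}  (width 3).
Product = 5 * 3 = 15


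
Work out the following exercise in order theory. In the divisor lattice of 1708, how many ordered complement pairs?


Complement pair (a,b): a meet b = bottom, a join b = top.
Here: gcd(a,b)=1 and lcm(a,b)=1708, i.e. a*b=1708 with a,b coprime.
Pairs found: (1,1708), (4,427), (7,244), (28,61), ... (4 more)
Total ordered pairs: 8


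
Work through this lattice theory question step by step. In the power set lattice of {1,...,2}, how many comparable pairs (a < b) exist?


A comparable pair {a,b} has a < b or b < a in the order.
Count unordered pairs where one element is strictly below the other.
Examples: {{},{1}}, {{},{2}}, {{},{1,2}}, {{1},{1,2}}, ...
Total comparable pairs: 5


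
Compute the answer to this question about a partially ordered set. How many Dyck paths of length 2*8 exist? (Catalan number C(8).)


C(n) = C(2n, n) / (n+1).
C(16, 8) = 12870
C(8) = 12870 / 9 = 1430


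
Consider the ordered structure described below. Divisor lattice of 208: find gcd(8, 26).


In a divisor lattice, meet = gcd (greatest common divisor).
By Euclidean algorithm or factoring: gcd(8,26) = 2


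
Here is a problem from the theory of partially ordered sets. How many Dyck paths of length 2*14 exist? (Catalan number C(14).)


C(n) = C(2n, n) / (n+1).
C(28, 14) = 40116600
C(14) = 40116600 / 15 = 2674440


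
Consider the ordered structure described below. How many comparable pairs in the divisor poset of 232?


A comparable pair {a,b} has a < b or b < a in the order.
Count unordered pairs where one element is strictly below the other.
Examples: {1,2}, {1,4}, {1,8}, {1,29}, ...
Total comparable pairs: 22


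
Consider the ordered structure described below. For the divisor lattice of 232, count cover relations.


A cover relation a -< b holds when a < b with no c strictly between.
Cover relations:
  1 -< 2
  1 -< 29
  2 -< 4
  2 -< 58
  4 -< 8
  4 -< 116
  8 -< 232
  29 -< 58
  ...2 more
Total: 10


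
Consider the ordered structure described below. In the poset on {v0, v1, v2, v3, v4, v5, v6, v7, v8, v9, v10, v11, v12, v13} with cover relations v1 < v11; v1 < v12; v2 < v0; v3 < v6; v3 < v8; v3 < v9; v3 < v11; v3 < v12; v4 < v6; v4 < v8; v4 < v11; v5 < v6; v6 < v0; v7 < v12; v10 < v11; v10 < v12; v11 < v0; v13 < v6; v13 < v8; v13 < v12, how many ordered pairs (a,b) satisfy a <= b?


The order relation is {(a,b) : a <= b}, reflexive so it includes (a,a).
Examples: (v0,v0), (v1,v0), (v1,v1), (v1,v11), (v1,v12), ...
Total ordered pairs: 40


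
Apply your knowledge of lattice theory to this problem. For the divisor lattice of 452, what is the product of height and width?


Height = length of longest chain minus 1; width = size of largest antichain.
A maximum chain: 1 | 113 | 226 | 452  (height 3).
A maximum antichain: {2, 113}  (width 2).
Product = 3 * 2 = 6


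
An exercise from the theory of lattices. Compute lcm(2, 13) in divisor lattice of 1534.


In a divisor lattice, join = lcm (least common multiple).
gcd(2,13) = 1
lcm(2,13) = 2*13/gcd = 26/1 = 26


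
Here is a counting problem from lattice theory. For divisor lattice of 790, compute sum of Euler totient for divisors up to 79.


Divisors of 790 up to 79: [1, 2, 5, 10, 79]
phi values: [1, 1, 4, 4, 78]
Sum = 88


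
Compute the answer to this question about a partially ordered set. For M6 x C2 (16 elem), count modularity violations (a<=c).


Modular law: if a <= c then a v (b ^ c) = (a v b) ^ c.
Check all triples (a,b,c) with a <= c among 16 elements.
This lattice is modular (diamonds M_m and their chain-products are modular).
Total violating triples: 0


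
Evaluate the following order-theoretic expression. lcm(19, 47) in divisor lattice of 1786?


Join=lcm.
gcd(19,47)=1
lcm=893


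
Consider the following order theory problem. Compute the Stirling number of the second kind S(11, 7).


S(n,k) = k*S(n-1,k) + S(n-1,k-1).
S(10,7) = 5880, S(10,6) = 22827
S(11,7) = 7*5880 + 22827 = 41160 + 22827
S(11,7) = 63987


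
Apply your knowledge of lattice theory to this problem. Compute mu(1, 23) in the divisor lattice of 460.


In a divisor lattice, mu(a,b) = mu(b/a) where mu is the classical Mobius function.
b/a = 23/1 = 23
Prime factorization of 23: primes [23]
23 is squarefree with 1 prime factor(s), so mu(23) = (-1)^1 = -1


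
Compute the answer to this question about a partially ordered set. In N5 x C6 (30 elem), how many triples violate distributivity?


Distributive law: a ^ (b v c) = (a ^ b) v (a ^ c).
Check all 30^3 = 27000 ordered triples (a,b,c).
  e.g. a=(b,0), b=(a,0), c=(c,0): lhs=(b,0) != rhs=(a,0)
  e.g. a=(b,0), b=(a,0), c=(c,1): lhs=(b,0) != rhs=(a,0)
Total violating triples: 432


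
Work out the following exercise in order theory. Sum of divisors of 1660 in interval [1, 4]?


Interval [1,4] in divisors of 1660: [1, 2, 4]
Sum = 7


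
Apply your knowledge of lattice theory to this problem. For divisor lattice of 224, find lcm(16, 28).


In a divisor lattice, join = lcm (least common multiple).
Compute lcm iteratively: start with first element, then lcm(current, next).
Elements: [16, 28]
lcm(16,28) = 112
Final lcm = 112


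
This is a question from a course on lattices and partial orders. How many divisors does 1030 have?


Divisors of 1030: [1, 2, 5, 10, 103, 206, 515, 1030]
Count: 8


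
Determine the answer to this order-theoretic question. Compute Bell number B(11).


B(n) = number of set partitions of an n-element set.
B(n) satisfies the recurrence: B(n+1) = sum_k C(n,k)*B(k).
B(11) = 678570


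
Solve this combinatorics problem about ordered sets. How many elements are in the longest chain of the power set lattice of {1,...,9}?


A chain is a totally ordered subset; we count the number of elements in a maximum chain.
Compute, for each element x, the size of the longest chain ending at x:
  {}: 1
  {1}: 2
  {2}: 2
  {3}: 2
  {4}: 2
  {5}: 2
  ...
A maximum chain: {} < {1} < {1,2} < {1,2,3} < {1,2,3,4} < {1,2,3,4,5} < {1,2,3,4,5,6} < {1,2,3,4,5,6,7} < {1,2,3,4,5,6,7,8} < {1,2,3,4,5,6,7,8,9}
Number of elements in the longest chain: 10


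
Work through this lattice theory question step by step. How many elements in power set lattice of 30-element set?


Power set = 2^n.
2^30 = 1073741824


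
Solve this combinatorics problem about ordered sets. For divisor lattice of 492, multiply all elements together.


Divisors of 492: [1, 2, 3, 4, 6, 12, 41, 82, 123, 164, 246, 492]
Product = n^(d(n)/2) = 492^(12/2)
Product = 14183735261958144


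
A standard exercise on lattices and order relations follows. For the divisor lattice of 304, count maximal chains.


A maximal chain goes from the minimum element to a maximal element via cover relations.
Counting all min-to-max paths in the cover graph.
Total maximal chains: 5


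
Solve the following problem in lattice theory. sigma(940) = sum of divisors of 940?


sigma(n) = sum of divisors.
Divisors of 940: [1, 2, 4, 5, 10, 20, 47, 94, 188, 235, 470, 940]
Sum = 2016


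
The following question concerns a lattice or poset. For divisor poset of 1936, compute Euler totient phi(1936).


phi(n) = n * prod_{p|n} (1 - 1/p).
Prime divisors of 1936: [2, 11]
phi(1936) = 1936 * (1 - 1/2) * (1 - 1/11)
phi(1936) = 880


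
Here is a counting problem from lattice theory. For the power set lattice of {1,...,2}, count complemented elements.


An element a is complemented if some b has a meet b = bottom, a join b = top.
every subset A has complement S\A, so all elements are complemented.
Complemented elements: {}, {1}, {2}, {1,2}
Count: 4


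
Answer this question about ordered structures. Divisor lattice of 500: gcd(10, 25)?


Meet=gcd.
gcd(10,25)=5


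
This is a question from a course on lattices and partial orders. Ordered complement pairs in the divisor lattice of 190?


Complement pair (a,b): a meet b = bottom, a join b = top.
Here: gcd(a,b)=1 and lcm(a,b)=190, i.e. a*b=190 with a,b coprime.
Pairs found: (1,190), (2,95), (5,38), (10,19), ... (4 more)
Total ordered pairs: 8


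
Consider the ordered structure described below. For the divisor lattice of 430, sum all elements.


sigma(n) = sum of divisors.
Divisors of 430: [1, 2, 5, 10, 43, 86, 215, 430]
Sum = 792


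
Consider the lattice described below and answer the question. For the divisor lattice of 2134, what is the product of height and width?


Height = length of longest chain minus 1; width = size of largest antichain.
A maximum chain: 1 | 97 | 1067 | 2134  (height 3).
A maximum antichain: {2, 11, 97}  (width 3).
Product = 3 * 3 = 9


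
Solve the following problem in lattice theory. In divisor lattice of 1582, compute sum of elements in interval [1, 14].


Interval [1,14] in divisors of 1582: [1, 2, 7, 14]
Sum = 24


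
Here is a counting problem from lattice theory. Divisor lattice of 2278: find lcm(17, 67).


In a divisor lattice, join = lcm (least common multiple).
gcd(17,67) = 1
lcm(17,67) = 17*67/gcd = 1139/1 = 1139


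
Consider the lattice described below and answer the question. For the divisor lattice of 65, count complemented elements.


An element a is complemented if some b has a meet b = bottom, a join b = top.
a is complemented iff gcd(a, n/a)=1, i.e. a is a unitary divisor of 65.
Complemented elements: 1, 5, 13, 65
Count: 4


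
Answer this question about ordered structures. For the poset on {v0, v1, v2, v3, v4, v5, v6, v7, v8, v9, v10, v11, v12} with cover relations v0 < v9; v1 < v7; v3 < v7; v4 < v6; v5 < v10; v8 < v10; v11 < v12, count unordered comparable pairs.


A comparable pair {a,b} has a < b or b < a in the order.
Count unordered pairs where one element is strictly below the other.
Examples: {v0,v9}, {v1,v7}, {v3,v7}, {v4,v6}, ...
Total comparable pairs: 7


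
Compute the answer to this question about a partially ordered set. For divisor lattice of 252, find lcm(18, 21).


In a divisor lattice, join = lcm (least common multiple).
Compute lcm iteratively: start with first element, then lcm(current, next).
Elements: [18, 21]
lcm(18,21) = 126
Final lcm = 126


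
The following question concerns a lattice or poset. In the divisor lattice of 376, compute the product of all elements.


Divisors of 376: [1, 2, 4, 8, 47, 94, 188, 376]
Product = n^(d(n)/2) = 376^(8/2)
Product = 19987173376


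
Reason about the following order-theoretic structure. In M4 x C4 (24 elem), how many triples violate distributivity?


Distributive law: a ^ (b v c) = (a ^ b) v (a ^ c).
Check all 24^3 = 13824 ordered triples (a,b,c).
  e.g. a=(a1,0), b=(a2,0), c=(a3,0): lhs=(a1,0) != rhs=(0,0)
  e.g. a=(a1,0), b=(a2,0), c=(a3,1): lhs=(a1,0) != rhs=(0,0)
Total violating triples: 1536


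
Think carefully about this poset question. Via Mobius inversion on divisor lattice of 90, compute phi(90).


phi(n) = n * prod_{p|n} (1 - 1/p).
Prime divisors of 90: [2, 3, 5]
phi(90) = 90 * (1 - 1/2) * (1 - 1/3) * (1 - 1/5)
phi(90) = 24


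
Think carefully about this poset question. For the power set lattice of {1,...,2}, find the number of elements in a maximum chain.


A chain is a totally ordered subset; we count the number of elements in a maximum chain.
Compute, for each element x, the size of the longest chain ending at x:
  {}: 1
  {1}: 2
  {2}: 2
  {1,2}: 3
A maximum chain: {} < {1} < {1,2}
Number of elements in the longest chain: 3


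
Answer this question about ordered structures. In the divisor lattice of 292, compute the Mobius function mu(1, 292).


In a divisor lattice, mu(a,b) = mu(b/a) where mu is the classical Mobius function.
b/a = 292/1 = 292
Prime factorization of 292: primes [2, 73]
292 is not squarefree, so mu(292) = 0


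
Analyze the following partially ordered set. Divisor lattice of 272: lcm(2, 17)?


Join=lcm.
gcd(2,17)=1
lcm=34


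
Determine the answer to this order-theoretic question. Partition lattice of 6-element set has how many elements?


B(n) = number of set partitions of an n-element set.
B(n) satisfies the recurrence: B(n+1) = sum_k C(n,k)*B(k).
B(6) = 203


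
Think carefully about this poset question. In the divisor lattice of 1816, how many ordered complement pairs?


Complement pair (a,b): a meet b = bottom, a join b = top.
Here: gcd(a,b)=1 and lcm(a,b)=1816, i.e. a*b=1816 with a,b coprime.
Pairs found: (1,1816), (8,227), (227,8), (1816,1)
Total ordered pairs: 4


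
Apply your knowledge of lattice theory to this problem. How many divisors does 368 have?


Divisors of 368: [1, 2, 4, 8, 16, 23, 46, 92, 184, 368]
Count: 10


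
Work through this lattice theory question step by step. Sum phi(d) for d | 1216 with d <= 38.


Divisors of 1216 up to 38: [1, 2, 4, 8, 16, 19, 32, 38]
phi values: [1, 1, 2, 4, 8, 18, 16, 18]
Sum = 68


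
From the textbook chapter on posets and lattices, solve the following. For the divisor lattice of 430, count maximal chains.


A maximal chain goes from the minimum element to a maximal element via cover relations.
Counting all min-to-max paths in the cover graph.
Total maximal chains: 6


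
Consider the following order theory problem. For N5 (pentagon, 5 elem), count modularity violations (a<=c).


Modular law: if a <= c then a v (b ^ c) = (a v b) ^ c.
Check all triples (a,b,c) with a <= c among 5 elements.
  e.g. a=a, b=c, c=b: lhs=a != rhs=b
Total violating triples: 1


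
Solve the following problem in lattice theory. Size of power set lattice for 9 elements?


Power set = 2^n.
2^9 = 512


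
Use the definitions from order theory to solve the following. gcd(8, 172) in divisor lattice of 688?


Meet=gcd.
gcd(8,172)=4


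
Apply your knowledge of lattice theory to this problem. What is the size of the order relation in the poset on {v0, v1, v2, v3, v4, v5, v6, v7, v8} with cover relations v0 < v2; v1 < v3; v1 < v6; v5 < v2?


The order relation is {(a,b) : a <= b}, reflexive so it includes (a,a).
Examples: (v0,v0), (v0,v2), (v1,v1), (v1,v3), (v1,v6), ...
Total ordered pairs: 13


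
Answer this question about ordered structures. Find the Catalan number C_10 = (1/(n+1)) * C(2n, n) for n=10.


C(n) = C(2n, n) / (n+1).
C(20, 10) = 184756
C(10) = 184756 / 11 = 16796


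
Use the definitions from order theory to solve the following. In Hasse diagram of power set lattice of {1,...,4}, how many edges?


A cover relation a -< b holds when a < b with no c strictly between.
Cover relations:
  {} -< {1}
  {} -< {2}
  {} -< {3}
  {} -< {4}
  {1} -< {1,2}
  {1} -< {1,3}
  {1} -< {1,4}
  {2} -< {1,2}
  ...24 more
Total: 32


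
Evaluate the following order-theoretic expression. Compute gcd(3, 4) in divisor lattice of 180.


In a divisor lattice, meet = gcd (greatest common divisor).
By Euclidean algorithm or factoring: gcd(3,4) = 1


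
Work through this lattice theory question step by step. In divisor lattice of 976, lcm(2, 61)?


Join=lcm.
gcd(2,61)=1
lcm=122


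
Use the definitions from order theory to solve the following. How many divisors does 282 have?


Divisors of 282: [1, 2, 3, 6, 47, 94, 141, 282]
Count: 8


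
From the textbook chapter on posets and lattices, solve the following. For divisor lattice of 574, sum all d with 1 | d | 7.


Interval [1,7] in divisors of 574: [1, 7]
Sum = 8


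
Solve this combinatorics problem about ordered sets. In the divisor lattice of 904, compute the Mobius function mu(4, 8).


In a divisor lattice, mu(a,b) = mu(b/a) where mu is the classical Mobius function.
b/a = 8/4 = 2
Prime factorization of 2: primes [2]
2 is squarefree with 1 prime factor(s), so mu(2) = (-1)^1 = -1


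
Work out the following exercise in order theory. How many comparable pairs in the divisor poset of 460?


A comparable pair {a,b} has a < b or b < a in the order.
Count unordered pairs where one element is strictly below the other.
Examples: {1,2}, {1,4}, {1,5}, {1,10}, ...
Total comparable pairs: 42


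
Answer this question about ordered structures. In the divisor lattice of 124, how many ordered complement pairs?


Complement pair (a,b): a meet b = bottom, a join b = top.
Here: gcd(a,b)=1 and lcm(a,b)=124, i.e. a*b=124 with a,b coprime.
Pairs found: (1,124), (4,31), (31,4), (124,1)
Total ordered pairs: 4


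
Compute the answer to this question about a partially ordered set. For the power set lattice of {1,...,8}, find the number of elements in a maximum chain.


A chain is a totally ordered subset; we count the number of elements in a maximum chain.
Compute, for each element x, the size of the longest chain ending at x:
  {}: 1
  {1}: 2
  {2}: 2
  {3}: 2
  {4}: 2
  {5}: 2
  ...
A maximum chain: {} < {1} < {1,2} < {1,2,3} < {1,2,3,4} < {1,2,3,4,5} < {1,2,3,4,5,6} < {1,2,3,4,5,6,7} < {1,2,3,4,5,6,7,8}
Number of elements in the longest chain: 9


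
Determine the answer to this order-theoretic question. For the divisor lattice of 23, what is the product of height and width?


Height = length of longest chain minus 1; width = size of largest antichain.
A maximum chain: 1 | 23  (height 1).
A maximum antichain: {1}  (width 1).
Product = 1 * 1 = 1


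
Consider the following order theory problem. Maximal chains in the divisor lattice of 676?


A maximal chain goes from the minimum element to a maximal element via cover relations.
Counting all min-to-max paths in the cover graph.
Total maximal chains: 6


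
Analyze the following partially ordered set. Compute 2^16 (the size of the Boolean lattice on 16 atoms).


Power set = 2^n.
2^16 = 65536


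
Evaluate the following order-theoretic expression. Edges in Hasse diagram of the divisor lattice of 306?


A cover relation a -< b holds when a < b with no c strictly between.
Cover relations:
  1 -< 2
  1 -< 3
  1 -< 17
  2 -< 6
  2 -< 34
  3 -< 6
  3 -< 9
  3 -< 51
  ...12 more
Total: 20


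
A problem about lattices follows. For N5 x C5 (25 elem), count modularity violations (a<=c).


Modular law: if a <= c then a v (b ^ c) = (a v b) ^ c.
Check all triples (a,b,c) with a <= c among 25 elements.
  e.g. a=(a,0), b=(c,0), c=(b,0): lhs=(a,0) != rhs=(b,0)
  e.g. a=(a,0), b=(c,1), c=(b,0): lhs=(a,0) != rhs=(b,0)
Total violating triples: 75


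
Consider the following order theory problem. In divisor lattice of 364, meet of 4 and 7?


In a divisor lattice, meet = gcd (greatest common divisor).
By Euclidean algorithm or factoring: gcd(4,7) = 1


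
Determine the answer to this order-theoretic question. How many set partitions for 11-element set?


B(n) = number of set partitions of an n-element set.
B(n) satisfies the recurrence: B(n+1) = sum_k C(n,k)*B(k).
B(11) = 678570


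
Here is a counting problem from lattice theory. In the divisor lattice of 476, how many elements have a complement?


An element a is complemented if some b has a meet b = bottom, a join b = top.
a is complemented iff gcd(a, n/a)=1, i.e. a is a unitary divisor of 476.
Complemented elements: 1, 4, 7, 17, 28, 68, ... (2 more)
Count: 8
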